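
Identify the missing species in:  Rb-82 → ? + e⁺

Conserve mass number: 82 = A + 0, so A = 82.
Conserve atomic number: 37 = Z + 1, so Z = 36.
Z = 36 is krypton, so the species is Kr-82.

Kr-82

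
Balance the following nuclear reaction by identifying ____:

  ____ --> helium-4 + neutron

He-5

Conserve mass number: A = 4 + 1, so A = 5.
Conserve atomic number: Z = 2 + 0, so Z = 2.
Z = 2 is helium, so the species is helium-5.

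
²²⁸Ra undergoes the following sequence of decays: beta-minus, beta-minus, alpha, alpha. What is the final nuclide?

Start: (A, Z) = (228, 88).
After β⁻: (228, 89).
After β⁻: (228, 90).
After α: (224, 88).
After α: (220, 86).
Z = 86 is radon.

Rn-220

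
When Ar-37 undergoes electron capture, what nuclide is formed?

Cl-37

Electron capture: mass number changes by +0, atomic number by -1.
A: 37 = 37; Z: 18 − 1 = 17.
Z = 17 is chlorine, so the daughter is Cl-37.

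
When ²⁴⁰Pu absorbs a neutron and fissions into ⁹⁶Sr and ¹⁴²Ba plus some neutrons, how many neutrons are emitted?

3

Conserve mass number: 241 = 96 + 142 + k, so k = 241 − 238 = 3.
Check atomic number: 94 = 38 + 56 + 0 = 94. ✓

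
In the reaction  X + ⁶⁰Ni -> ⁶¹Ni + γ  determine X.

Conserve mass number: A + 60 = 61 + 0, so A = 1.
Conserve atomic number: Z + 28 = 28 + 0, so Z = 0.
A = 1 and Z = 0 is ¹n — a neutron.

neutron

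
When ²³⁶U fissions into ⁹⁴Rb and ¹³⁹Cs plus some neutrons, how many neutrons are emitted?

3

Conserve mass number: 236 = 94 + 139 + k, so k = 236 − 233 = 3.
Check atomic number: 92 = 37 + 55 + 0 = 92. ✓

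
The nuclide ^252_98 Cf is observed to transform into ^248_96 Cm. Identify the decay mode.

alpha decay

ΔA = 248 − 252 = -4; ΔZ = 96 − 98 = -2.
A drops by 4 and Z drops by 2 — the signature of alpha emission.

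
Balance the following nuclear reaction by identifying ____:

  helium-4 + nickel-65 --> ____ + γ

Zn-69

Conserve mass number: 4 + 65 = A + 0, so A = 69.
Conserve atomic number: 2 + 28 = Z + 0, so Z = 30.
Z = 30 is zinc, so the species is zinc-69.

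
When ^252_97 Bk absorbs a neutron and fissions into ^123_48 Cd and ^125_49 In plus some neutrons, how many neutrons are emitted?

Conserve mass number: 253 = 123 + 125 + k, so k = 253 − 248 = 5.
Check atomic number: 97 = 48 + 49 + 0 = 97. ✓

5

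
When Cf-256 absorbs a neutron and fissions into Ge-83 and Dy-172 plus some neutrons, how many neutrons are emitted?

Conserve mass number: 257 = 83 + 172 + k, so k = 257 − 255 = 2.
Check atomic number: 98 = 32 + 66 + 0 = 98. ✓

2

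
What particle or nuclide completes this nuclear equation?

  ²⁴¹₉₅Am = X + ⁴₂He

Conserve mass number: 241 = A + 4, so A = 237.
Conserve atomic number: 95 = Z + 2, so Z = 93.
Z = 93 is neptunium, so the species is ²³⁷₉₃Np.

Np-237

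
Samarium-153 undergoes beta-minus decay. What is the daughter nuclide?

Beta-minus decay: mass number changes by +0, atomic number by +1.
A: 153 = 153; Z: 62 + 1 = 63.
Z = 63 is europium, so the daughter is europium-153.

Eu-153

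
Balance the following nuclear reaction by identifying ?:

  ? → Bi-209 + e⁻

Pb-209

Conserve mass number: A = 209 + 0, so A = 209.
Conserve atomic number: Z = 83 − 1, so Z = 82.
Z = 82 is lead, so the species is Pb-209.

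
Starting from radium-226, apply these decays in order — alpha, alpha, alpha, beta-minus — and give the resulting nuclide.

Start: (A, Z) = (226, 88).
After α: (222, 86).
After α: (218, 84).
After α: (214, 82).
After β⁻: (214, 83).
Z = 83 is bismuth.

Bi-214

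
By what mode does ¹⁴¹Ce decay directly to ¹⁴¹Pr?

beta-minus decay

ΔA = 141 − 141 = 0; ΔZ = 59 − 58 = +1.
A is unchanged and Z rises by 1 — a neutron has become a proton (β⁻ decay).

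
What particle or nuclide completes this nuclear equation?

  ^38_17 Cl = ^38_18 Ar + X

beta-minus particle

Conserve mass number: 38 = 38 + A, so A = 0.
Conserve atomic number: 17 = 18 + Z, so Z = -1.
A = 0 and Z = -1 is ^0_-1 e — a beta-minus particle.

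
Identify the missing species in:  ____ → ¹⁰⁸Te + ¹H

I-109

Conserve mass number: A = 108 + 1, so A = 109.
Conserve atomic number: Z = 52 + 1, so Z = 53.
Z = 53 is iodine, so the species is ¹⁰⁹I.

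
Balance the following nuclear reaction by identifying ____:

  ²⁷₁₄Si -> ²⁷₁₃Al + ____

Conserve mass number: 27 = 27 + A, so A = 0.
Conserve atomic number: 14 = 13 + Z, so Z = 1.
A = 0 and Z = 1 is ⁰₁e — a positron.

positron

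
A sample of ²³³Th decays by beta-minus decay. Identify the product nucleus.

Pa-233

Beta-minus decay: mass number changes by +0, atomic number by +1.
A: 233 = 233; Z: 90 + 1 = 91.
Z = 91 is protactinium, so the daughter is ²³³Pa.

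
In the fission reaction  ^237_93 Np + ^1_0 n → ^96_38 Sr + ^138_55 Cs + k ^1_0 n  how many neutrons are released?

4

Conserve mass number: 238 = 96 + 138 + k, so k = 238 − 234 = 4.
Check atomic number: 93 = 38 + 55 + 0 = 93. ✓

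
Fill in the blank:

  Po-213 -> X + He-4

Conserve mass number: 213 = A + 4, so A = 209.
Conserve atomic number: 84 = Z + 2, so Z = 82.
Z = 82 is lead, so the species is Pb-209.

Pb-209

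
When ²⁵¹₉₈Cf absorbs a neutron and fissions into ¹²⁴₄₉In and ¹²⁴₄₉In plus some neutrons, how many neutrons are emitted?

Conserve mass number: 252 = 124 + 124 + k, so k = 252 − 248 = 4.
Check atomic number: 98 = 49 + 49 + 0 = 98. ✓

4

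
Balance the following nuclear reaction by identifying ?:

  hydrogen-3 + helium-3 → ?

Conserve mass number: 3 + 3 = A, so A = 6.
Conserve atomic number: 1 + 2 = Z, so Z = 3.
Z = 3 is lithium, so the species is lithium-6.

Li-6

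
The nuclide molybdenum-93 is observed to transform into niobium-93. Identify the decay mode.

beta-plus decay or electron capture

ΔA = 93 − 93 = 0; ΔZ = 41 − 42 = -1.
A is unchanged and Z drops by 1 — a proton has become a neutron (β⁺ emission or electron capture).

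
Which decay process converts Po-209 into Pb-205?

alpha decay

ΔA = 205 − 209 = -4; ΔZ = 82 − 84 = -2.
A drops by 4 and Z drops by 2 — the signature of alpha emission.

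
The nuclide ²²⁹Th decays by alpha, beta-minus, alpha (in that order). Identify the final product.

Fr-221

Start: (A, Z) = (229, 90).
After α: (225, 88).
After β⁻: (225, 89).
After α: (221, 87).
Z = 87 is francium.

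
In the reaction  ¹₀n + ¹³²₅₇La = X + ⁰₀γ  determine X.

La-133

Conserve mass number: 1 + 132 = A + 0, so A = 133.
Conserve atomic number: 0 + 57 = Z + 0, so Z = 57.
Z = 57 is lanthanum, so the species is ¹³³₅₇La.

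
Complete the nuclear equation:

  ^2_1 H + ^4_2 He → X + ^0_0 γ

Conserve mass number: 2 + 4 = A + 0, so A = 6.
Conserve atomic number: 1 + 2 = Z + 0, so Z = 3.
Z = 3 is lithium, so the species is ^6_3 Li.

Li-6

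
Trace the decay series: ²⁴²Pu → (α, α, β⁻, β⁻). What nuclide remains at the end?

Start: (A, Z) = (242, 94).
After α: (238, 92).
After α: (234, 90).
After β⁻: (234, 91).
After β⁻: (234, 92).
Z = 92 is uranium.

U-234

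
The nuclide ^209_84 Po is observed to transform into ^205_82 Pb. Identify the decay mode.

alpha decay

ΔA = 205 − 209 = -4; ΔZ = 82 − 84 = -2.
A drops by 4 and Z drops by 2 — the signature of alpha emission.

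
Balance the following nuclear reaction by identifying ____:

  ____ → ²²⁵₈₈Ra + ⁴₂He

Conserve mass number: A = 225 + 4, so A = 229.
Conserve atomic number: Z = 88 + 2, so Z = 90.
Z = 90 is thorium, so the species is ²²⁹₉₀Th.

Th-229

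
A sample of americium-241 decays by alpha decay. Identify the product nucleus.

Alpha decay: mass number changes by -4, atomic number by -2.
A: 241 − 4 = 237; Z: 95 − 2 = 93.
Z = 93 is neptunium, so the daughter is neptunium-237.

Np-237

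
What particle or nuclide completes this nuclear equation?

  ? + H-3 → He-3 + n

Conserve mass number: A + 3 = 3 + 1, so A = 1.
Conserve atomic number: Z + 1 = 2 + 0, so Z = 1.
A = 1 and Z = 1 is H-1 — a proton.

proton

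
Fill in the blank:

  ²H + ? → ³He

proton

Conserve mass number: 2 + A = 3, so A = 1.
Conserve atomic number: 1 + Z = 2, so Z = 1.
A = 1 and Z = 1 is ¹H — a proton.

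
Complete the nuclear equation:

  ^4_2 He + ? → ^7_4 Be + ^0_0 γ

He-3

Conserve mass number: 4 + A = 7 + 0, so A = 3.
Conserve atomic number: 2 + Z = 4 + 0, so Z = 2.
Z = 2 is helium, so the species is ^3_2 He.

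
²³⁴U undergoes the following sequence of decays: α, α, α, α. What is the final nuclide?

Po-218

Start: (A, Z) = (234, 92).
After α: (230, 90).
After α: (226, 88).
After α: (222, 86).
After α: (218, 84).
Z = 84 is polonium.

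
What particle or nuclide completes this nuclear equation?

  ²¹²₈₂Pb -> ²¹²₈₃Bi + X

beta-minus particle

Conserve mass number: 212 = 212 + A, so A = 0.
Conserve atomic number: 82 = 83 + Z, so Z = -1.
A = 0 and Z = -1 is ⁰₋₁e — a beta-minus particle.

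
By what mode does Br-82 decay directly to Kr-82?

beta-minus decay

ΔA = 82 − 82 = 0; ΔZ = 36 − 35 = +1.
A is unchanged and Z rises by 1 — a neutron has become a proton (β⁻ decay).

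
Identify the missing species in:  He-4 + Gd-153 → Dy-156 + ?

neutron

Conserve mass number: 4 + 153 = 156 + A, so A = 1.
Conserve atomic number: 2 + 64 = 66 + Z, so Z = 0.
A = 1 and Z = 0 is n — a neutron.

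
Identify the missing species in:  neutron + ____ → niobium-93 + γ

Nb-92

Conserve mass number: 1 + A = 93 + 0, so A = 92.
Conserve atomic number: 0 + Z = 41 + 0, so Z = 41.
Z = 41 is niobium, so the species is niobium-92.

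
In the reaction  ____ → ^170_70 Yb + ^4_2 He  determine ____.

Hf-174

Conserve mass number: A = 170 + 4, so A = 174.
Conserve atomic number: Z = 70 + 2, so Z = 72.
Z = 72 is hafnium, so the species is ^174_72 Hf.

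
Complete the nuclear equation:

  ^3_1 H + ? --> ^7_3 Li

Conserve mass number: 3 + A = 7, so A = 4.
Conserve atomic number: 1 + Z = 3, so Z = 2.
A = 4 and Z = 2 is ^4_2 He — an alpha particle.

alpha particle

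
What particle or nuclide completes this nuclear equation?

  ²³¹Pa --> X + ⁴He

Conserve mass number: 231 = A + 4, so A = 227.
Conserve atomic number: 91 = Z + 2, so Z = 89.
Z = 89 is actinium, so the species is ²²⁷Ac.

Ac-227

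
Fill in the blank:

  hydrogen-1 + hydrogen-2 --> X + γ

Conserve mass number: 1 + 2 = A + 0, so A = 3.
Conserve atomic number: 1 + 1 = Z + 0, so Z = 2.
Z = 2 is helium, so the species is helium-3.

He-3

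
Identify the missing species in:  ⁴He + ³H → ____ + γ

Li-7

Conserve mass number: 4 + 3 = A + 0, so A = 7.
Conserve atomic number: 2 + 1 = Z + 0, so Z = 3.
Z = 3 is lithium, so the species is ⁷Li.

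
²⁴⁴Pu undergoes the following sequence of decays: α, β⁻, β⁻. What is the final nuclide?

Pu-240

Start: (A, Z) = (244, 94).
After α: (240, 92).
After β⁻: (240, 93).
After β⁻: (240, 94).
Z = 94 is plutonium.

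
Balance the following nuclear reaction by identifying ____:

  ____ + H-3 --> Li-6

He-3

Conserve mass number: A + 3 = 6, so A = 3.
Conserve atomic number: Z + 1 = 3, so Z = 2.
Z = 2 is helium, so the species is He-3.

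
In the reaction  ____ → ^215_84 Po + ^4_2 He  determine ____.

Conserve mass number: A = 215 + 4, so A = 219.
Conserve atomic number: Z = 84 + 2, so Z = 86.
Z = 86 is radon, so the species is ^219_86 Rn.

Rn-219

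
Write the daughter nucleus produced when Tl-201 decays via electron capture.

Hg-201

Electron capture: mass number changes by +0, atomic number by -1.
A: 201 = 201; Z: 81 − 1 = 80.
Z = 80 is mercury, so the daughter is Hg-201.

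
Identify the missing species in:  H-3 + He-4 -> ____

Li-7

Conserve mass number: 3 + 4 = A, so A = 7.
Conserve atomic number: 1 + 2 = Z, so Z = 3.
Z = 3 is lithium, so the species is Li-7.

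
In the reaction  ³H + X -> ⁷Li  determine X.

Conserve mass number: 3 + A = 7, so A = 4.
Conserve atomic number: 1 + Z = 3, so Z = 2.
A = 4 and Z = 2 is ⁴He — an alpha particle.

alpha particle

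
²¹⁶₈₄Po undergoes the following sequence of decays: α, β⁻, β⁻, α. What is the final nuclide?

Pb-208

Start: (A, Z) = (216, 84).
After α: (212, 82).
After β⁻: (212, 83).
After β⁻: (212, 84).
After α: (208, 82).
Z = 82 is lead.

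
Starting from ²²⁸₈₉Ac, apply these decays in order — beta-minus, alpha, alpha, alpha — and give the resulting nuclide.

Po-216

Start: (A, Z) = (228, 89).
After β⁻: (228, 90).
After α: (224, 88).
After α: (220, 86).
After α: (216, 84).
Z = 84 is polonium.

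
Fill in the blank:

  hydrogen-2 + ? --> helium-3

Conserve mass number: 2 + A = 3, so A = 1.
Conserve atomic number: 1 + Z = 2, so Z = 1.
A = 1 and Z = 1 is hydrogen-1 — a proton.

proton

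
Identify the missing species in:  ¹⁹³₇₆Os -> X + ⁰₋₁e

Ir-193

Conserve mass number: 193 = A + 0, so A = 193.
Conserve atomic number: 76 = Z − 1, so Z = 77.
Z = 77 is iridium, so the species is ¹⁹³₇₇Ir.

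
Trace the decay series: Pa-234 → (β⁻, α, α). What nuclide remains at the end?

Start: (A, Z) = (234, 91).
After β⁻: (234, 92).
After α: (230, 90).
After α: (226, 88).
Z = 88 is radium.

Ra-226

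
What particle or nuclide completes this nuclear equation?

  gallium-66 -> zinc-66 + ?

Conserve mass number: 66 = 66 + A, so A = 0.
Conserve atomic number: 31 = 30 + Z, so Z = 1.
A = 0 and Z = 1 is e⁺ — a positron.

positron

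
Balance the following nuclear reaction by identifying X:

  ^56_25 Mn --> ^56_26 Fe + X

beta-minus particle

Conserve mass number: 56 = 56 + A, so A = 0.
Conserve atomic number: 25 = 26 + Z, so Z = -1.
A = 0 and Z = -1 is ^0_-1 e — a beta-minus particle.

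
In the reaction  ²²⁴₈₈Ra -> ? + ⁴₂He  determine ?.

Conserve mass number: 224 = A + 4, so A = 220.
Conserve atomic number: 88 = Z + 2, so Z = 86.
Z = 86 is radon, so the species is ²²⁰₈₆Rn.

Rn-220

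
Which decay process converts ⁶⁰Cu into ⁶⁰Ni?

beta-plus decay or electron capture

ΔA = 60 − 60 = 0; ΔZ = 28 − 29 = -1.
A is unchanged and Z drops by 1 — a proton has become a neutron (β⁺ emission or electron capture).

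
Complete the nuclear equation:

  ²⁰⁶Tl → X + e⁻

Conserve mass number: 206 = A + 0, so A = 206.
Conserve atomic number: 81 = Z − 1, so Z = 82.
Z = 82 is lead, so the species is ²⁰⁶Pb.

Pb-206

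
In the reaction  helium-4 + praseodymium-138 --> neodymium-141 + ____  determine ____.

Conserve mass number: 4 + 138 = 141 + A, so A = 1.
Conserve atomic number: 2 + 59 = 60 + Z, so Z = 1.
A = 1 and Z = 1 is hydrogen-1 — a proton.

proton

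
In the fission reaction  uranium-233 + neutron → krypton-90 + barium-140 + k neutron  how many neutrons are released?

Conserve mass number: 234 = 90 + 140 + k, so k = 234 − 230 = 4.
Check atomic number: 92 = 36 + 56 + 0 = 92. ✓

4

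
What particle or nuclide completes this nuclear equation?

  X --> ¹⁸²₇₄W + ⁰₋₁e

Conserve mass number: A = 182 + 0, so A = 182.
Conserve atomic number: Z = 74 − 1, so Z = 73.
Z = 73 is tantalum, so the species is ¹⁸²₇₃Ta.

Ta-182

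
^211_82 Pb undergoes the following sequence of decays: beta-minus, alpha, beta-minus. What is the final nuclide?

Start: (A, Z) = (211, 82).
After β⁻: (211, 83).
After α: (207, 81).
After β⁻: (207, 82).
Z = 82 is lead.

Pb-207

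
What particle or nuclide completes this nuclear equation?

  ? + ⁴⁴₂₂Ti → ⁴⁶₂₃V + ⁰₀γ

deuteron

Conserve mass number: A + 44 = 46 + 0, so A = 2.
Conserve atomic number: Z + 22 = 23 + 0, so Z = 1.
A = 2 and Z = 1 is ²₁H — a deuteron.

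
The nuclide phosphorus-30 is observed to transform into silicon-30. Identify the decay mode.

beta-plus decay or electron capture

ΔA = 30 − 30 = 0; ΔZ = 14 − 15 = -1.
A is unchanged and Z drops by 1 — a proton has become a neutron (β⁺ emission or electron capture).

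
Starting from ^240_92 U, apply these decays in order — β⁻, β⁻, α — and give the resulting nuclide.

Start: (A, Z) = (240, 92).
After β⁻: (240, 93).
After β⁻: (240, 94).
After α: (236, 92).
Z = 92 is uranium.

U-236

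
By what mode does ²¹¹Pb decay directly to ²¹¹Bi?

beta-minus decay

ΔA = 211 − 211 = 0; ΔZ = 83 − 82 = +1.
A is unchanged and Z rises by 1 — a neutron has become a proton (β⁻ decay).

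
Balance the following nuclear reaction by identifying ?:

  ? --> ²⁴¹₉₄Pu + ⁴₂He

Cm-245

Conserve mass number: A = 241 + 4, so A = 245.
Conserve atomic number: Z = 94 + 2, so Z = 96.
Z = 96 is curium, so the species is ²⁴⁵₉₆Cm.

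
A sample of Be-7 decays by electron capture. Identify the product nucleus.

Electron capture: mass number changes by +0, atomic number by -1.
A: 7 = 7; Z: 4 − 1 = 3.
Z = 3 is lithium, so the daughter is Li-7.

Li-7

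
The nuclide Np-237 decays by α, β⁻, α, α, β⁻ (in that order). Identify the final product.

Ac-225

Start: (A, Z) = (237, 93).
After α: (233, 91).
After β⁻: (233, 92).
After α: (229, 90).
After α: (225, 88).
After β⁻: (225, 89).
Z = 89 is actinium.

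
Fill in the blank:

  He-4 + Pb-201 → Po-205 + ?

Conserve mass number: 4 + 201 = 205 + A, so A = 0.
Conserve atomic number: 2 + 82 = 84 + Z, so Z = 0.
A = 0 and Z = 0 is γ — a gamma ray.

gamma ray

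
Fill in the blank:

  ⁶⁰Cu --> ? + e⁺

Ni-60

Conserve mass number: 60 = A + 0, so A = 60.
Conserve atomic number: 29 = Z + 1, so Z = 28.
Z = 28 is nickel, so the species is ⁶⁰Ni.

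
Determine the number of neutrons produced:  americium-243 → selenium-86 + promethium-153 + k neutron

Conserve mass number: 243 = 86 + 153 + k, so k = 243 − 239 = 4.
Check atomic number: 95 = 34 + 61 + 0 = 95. ✓

4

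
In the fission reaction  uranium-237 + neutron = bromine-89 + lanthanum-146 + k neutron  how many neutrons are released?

3

Conserve mass number: 238 = 89 + 146 + k, so k = 238 − 235 = 3.
Check atomic number: 92 = 35 + 57 + 0 = 92. ✓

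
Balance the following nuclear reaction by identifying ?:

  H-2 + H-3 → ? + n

He-4

Conserve mass number: 2 + 3 = A + 1, so A = 4.
Conserve atomic number: 1 + 1 = Z + 0, so Z = 2.
A = 4 and Z = 2 is He-4 — an alpha particle.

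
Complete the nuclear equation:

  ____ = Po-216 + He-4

Conserve mass number: A = 216 + 4, so A = 220.
Conserve atomic number: Z = 84 + 2, so Z = 86.
Z = 86 is radon, so the species is Rn-220.

Rn-220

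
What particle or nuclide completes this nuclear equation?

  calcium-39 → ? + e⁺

K-39

Conserve mass number: 39 = A + 0, so A = 39.
Conserve atomic number: 20 = Z + 1, so Z = 19.
Z = 19 is potassium, so the species is potassium-39.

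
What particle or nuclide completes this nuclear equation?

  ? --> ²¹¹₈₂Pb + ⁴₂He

Conserve mass number: A = 211 + 4, so A = 215.
Conserve atomic number: Z = 82 + 2, so Z = 84.
Z = 84 is polonium, so the species is ²¹⁵₈₄Po.

Po-215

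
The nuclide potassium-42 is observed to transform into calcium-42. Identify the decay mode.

ΔA = 42 − 42 = 0; ΔZ = 20 − 19 = +1.
A is unchanged and Z rises by 1 — a neutron has become a proton (β⁻ decay).

beta-minus decay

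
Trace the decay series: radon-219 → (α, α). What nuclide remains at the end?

Pb-211

Start: (A, Z) = (219, 86).
After α: (215, 84).
After α: (211, 82).
Z = 82 is lead.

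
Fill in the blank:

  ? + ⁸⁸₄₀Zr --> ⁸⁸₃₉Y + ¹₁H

Conserve mass number: A + 88 = 88 + 1, so A = 1.
Conserve atomic number: Z + 40 = 39 + 1, so Z = 0.
A = 1 and Z = 0 is ¹₀n — a neutron.

neutron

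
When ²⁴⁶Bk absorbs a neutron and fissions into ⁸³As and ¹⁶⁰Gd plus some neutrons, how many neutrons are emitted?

Conserve mass number: 247 = 83 + 160 + k, so k = 247 − 243 = 4.
Check atomic number: 97 = 33 + 64 + 0 = 97. ✓

4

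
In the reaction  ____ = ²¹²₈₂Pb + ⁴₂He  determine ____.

Conserve mass number: A = 212 + 4, so A = 216.
Conserve atomic number: Z = 82 + 2, so Z = 84.
Z = 84 is polonium, so the species is ²¹⁶₈₄Po.

Po-216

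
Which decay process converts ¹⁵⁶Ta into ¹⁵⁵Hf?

proton emission

ΔA = 155 − 156 = -1; ΔZ = 72 − 73 = -1.
A drops by 1 and Z drops by 1 — a proton was emitted.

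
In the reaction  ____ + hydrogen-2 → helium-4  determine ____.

Conserve mass number: A + 2 = 4, so A = 2.
Conserve atomic number: Z + 1 = 2, so Z = 1.
A = 2 and Z = 1 is hydrogen-2 — a deuteron.

deuteron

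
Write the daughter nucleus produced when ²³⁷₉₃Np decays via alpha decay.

Pa-233

Alpha decay: mass number changes by -4, atomic number by -2.
A: 237 − 4 = 233; Z: 93 − 2 = 91.
Z = 91 is protactinium, so the daughter is ²³³₉₁Pa.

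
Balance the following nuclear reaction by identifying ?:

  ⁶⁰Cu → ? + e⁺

Ni-60

Conserve mass number: 60 = A + 0, so A = 60.
Conserve atomic number: 29 = Z + 1, so Z = 28.
Z = 28 is nickel, so the species is ⁶⁰Ni.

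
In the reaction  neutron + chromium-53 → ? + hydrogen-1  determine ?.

Conserve mass number: 1 + 53 = A + 1, so A = 53.
Conserve atomic number: 0 + 24 = Z + 1, so Z = 23.
Z = 23 is vanadium, so the species is vanadium-53.

V-53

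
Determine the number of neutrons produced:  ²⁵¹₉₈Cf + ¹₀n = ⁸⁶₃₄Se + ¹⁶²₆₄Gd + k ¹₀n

4

Conserve mass number: 252 = 86 + 162 + k, so k = 252 − 248 = 4.
Check atomic number: 98 = 34 + 64 + 0 = 98. ✓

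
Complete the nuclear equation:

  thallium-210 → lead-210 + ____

Conserve mass number: 210 = 210 + A, so A = 0.
Conserve atomic number: 81 = 82 + Z, so Z = -1.
A = 0 and Z = -1 is e⁻ — a beta-minus particle.

beta-minus particle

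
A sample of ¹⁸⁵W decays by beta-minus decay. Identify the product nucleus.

Beta-minus decay: mass number changes by +0, atomic number by +1.
A: 185 = 185; Z: 74 + 1 = 75.
Z = 75 is rhenium, so the daughter is ¹⁸⁵Re.

Re-185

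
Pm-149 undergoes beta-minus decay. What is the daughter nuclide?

Beta-minus decay: mass number changes by +0, atomic number by +1.
A: 149 = 149; Z: 61 + 1 = 62.
Z = 62 is samarium, so the daughter is Sm-149.

Sm-149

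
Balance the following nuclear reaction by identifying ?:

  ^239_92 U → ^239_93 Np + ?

Conserve mass number: 239 = 239 + A, so A = 0.
Conserve atomic number: 92 = 93 + Z, so Z = -1.
A = 0 and Z = -1 is ^0_-1 e — a beta-minus particle.

beta-minus particle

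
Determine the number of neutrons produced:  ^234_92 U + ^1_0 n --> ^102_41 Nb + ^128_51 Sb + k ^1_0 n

Conserve mass number: 235 = 102 + 128 + k, so k = 235 − 230 = 5.
Check atomic number: 92 = 41 + 51 + 0 = 92. ✓

5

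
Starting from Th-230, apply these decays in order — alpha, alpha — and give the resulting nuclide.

Start: (A, Z) = (230, 90).
After α: (226, 88).
After α: (222, 86).
Z = 86 is radon.

Rn-222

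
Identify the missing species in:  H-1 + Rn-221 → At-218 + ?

Conserve mass number: 1 + 221 = 218 + A, so A = 4.
Conserve atomic number: 1 + 86 = 85 + Z, so Z = 2.
A = 4 and Z = 2 is He-4 — an alpha particle.

alpha particle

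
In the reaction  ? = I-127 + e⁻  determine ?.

Te-127

Conserve mass number: A = 127 + 0, so A = 127.
Conserve atomic number: Z = 53 − 1, so Z = 52.
Z = 52 is tellurium, so the species is Te-127.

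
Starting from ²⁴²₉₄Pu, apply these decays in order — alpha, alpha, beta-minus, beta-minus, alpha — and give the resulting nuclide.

Start: (A, Z) = (242, 94).
After α: (238, 92).
After α: (234, 90).
After β⁻: (234, 91).
After β⁻: (234, 92).
After α: (230, 90).
Z = 90 is thorium.

Th-230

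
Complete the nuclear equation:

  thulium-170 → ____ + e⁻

Conserve mass number: 170 = A + 0, so A = 170.
Conserve atomic number: 69 = Z − 1, so Z = 70.
Z = 70 is ytterbium, so the species is ytterbium-170.

Yb-170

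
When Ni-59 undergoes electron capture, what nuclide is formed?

Electron capture: mass number changes by +0, atomic number by -1.
A: 59 = 59; Z: 28 − 1 = 27.
Z = 27 is cobalt, so the daughter is Co-59.

Co-59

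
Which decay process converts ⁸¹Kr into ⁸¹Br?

beta-plus decay or electron capture

ΔA = 81 − 81 = 0; ΔZ = 35 − 36 = -1.
A is unchanged and Z drops by 1 — a proton has become a neutron (β⁺ emission or electron capture).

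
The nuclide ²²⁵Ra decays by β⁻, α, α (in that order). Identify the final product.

At-217

Start: (A, Z) = (225, 88).
After β⁻: (225, 89).
After α: (221, 87).
After α: (217, 85).
Z = 85 is astatine.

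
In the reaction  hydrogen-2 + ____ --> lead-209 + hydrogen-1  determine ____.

Pb-208

Conserve mass number: 2 + A = 209 + 1, so A = 208.
Conserve atomic number: 1 + Z = 82 + 1, so Z = 82.
Z = 82 is lead, so the species is lead-208.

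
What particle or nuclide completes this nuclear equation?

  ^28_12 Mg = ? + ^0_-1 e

Al-28

Conserve mass number: 28 = A + 0, so A = 28.
Conserve atomic number: 12 = Z − 1, so Z = 13.
Z = 13 is aluminium, so the species is ^28_13 Al.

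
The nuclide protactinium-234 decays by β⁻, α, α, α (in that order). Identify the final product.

Rn-222

Start: (A, Z) = (234, 91).
After β⁻: (234, 92).
After α: (230, 90).
After α: (226, 88).
After α: (222, 86).
Z = 86 is radon.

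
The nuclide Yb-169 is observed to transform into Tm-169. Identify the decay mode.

beta-plus decay or electron capture

ΔA = 169 − 169 = 0; ΔZ = 69 − 70 = -1.
A is unchanged and Z drops by 1 — a proton has become a neutron (β⁺ emission or electron capture).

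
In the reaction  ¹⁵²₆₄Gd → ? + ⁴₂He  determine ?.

Sm-148

Conserve mass number: 152 = A + 4, so A = 148.
Conserve atomic number: 64 = Z + 2, so Z = 62.
Z = 62 is samarium, so the species is ¹⁴⁸₆₂Sm.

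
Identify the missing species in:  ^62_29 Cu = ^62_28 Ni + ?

Conserve mass number: 62 = 62 + A, so A = 0.
Conserve atomic number: 29 = 28 + Z, so Z = 1.
A = 0 and Z = 1 is ^0_1 e — a positron.

positron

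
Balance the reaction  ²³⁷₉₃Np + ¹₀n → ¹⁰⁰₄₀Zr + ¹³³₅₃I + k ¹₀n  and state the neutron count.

Conserve mass number: 238 = 100 + 133 + k, so k = 238 − 233 = 5.
Check atomic number: 93 = 40 + 53 + 0 = 93. ✓

5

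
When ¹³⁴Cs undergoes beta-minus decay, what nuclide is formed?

Beta-minus decay: mass number changes by +0, atomic number by +1.
A: 134 = 134; Z: 55 + 1 = 56.
Z = 56 is barium, so the daughter is ¹³⁴Ba.

Ba-134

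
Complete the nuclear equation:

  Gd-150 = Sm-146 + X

Conserve mass number: 150 = 146 + A, so A = 4.
Conserve atomic number: 64 = 62 + Z, so Z = 2.
A = 4 and Z = 2 is He-4 — an alpha particle.

alpha particle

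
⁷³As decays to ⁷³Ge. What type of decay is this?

beta-plus decay or electron capture

ΔA = 73 − 73 = 0; ΔZ = 32 − 33 = -1.
A is unchanged and Z drops by 1 — a proton has become a neutron (β⁺ emission or electron capture).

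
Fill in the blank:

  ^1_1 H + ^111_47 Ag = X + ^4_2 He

Conserve mass number: 1 + 111 = A + 4, so A = 108.
Conserve atomic number: 1 + 47 = Z + 2, so Z = 46.
Z = 46 is palladium, so the species is ^108_46 Pd.

Pd-108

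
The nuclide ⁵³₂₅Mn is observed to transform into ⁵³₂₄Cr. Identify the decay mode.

ΔA = 53 − 53 = 0; ΔZ = 24 − 25 = -1.
A is unchanged and Z drops by 1 — a proton has become a neutron (β⁺ emission or electron capture).

beta-plus decay or electron capture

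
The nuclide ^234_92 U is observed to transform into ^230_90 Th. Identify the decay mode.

alpha decay

ΔA = 230 − 234 = -4; ΔZ = 90 − 92 = -2.
A drops by 4 and Z drops by 2 — the signature of alpha emission.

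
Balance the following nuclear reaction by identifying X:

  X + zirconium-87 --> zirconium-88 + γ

neutron

Conserve mass number: A + 87 = 88 + 0, so A = 1.
Conserve atomic number: Z + 40 = 40 + 0, so Z = 0.
A = 1 and Z = 0 is neutron — a neutron.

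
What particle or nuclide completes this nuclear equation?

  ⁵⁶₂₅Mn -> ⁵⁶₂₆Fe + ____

Conserve mass number: 56 = 56 + A, so A = 0.
Conserve atomic number: 25 = 26 + Z, so Z = -1.
A = 0 and Z = -1 is ⁰₋₁e — a beta-minus particle.

beta-minus particle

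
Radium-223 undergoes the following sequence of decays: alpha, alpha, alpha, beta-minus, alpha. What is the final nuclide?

Start: (A, Z) = (223, 88).
After α: (219, 86).
After α: (215, 84).
After α: (211, 82).
After β⁻: (211, 83).
After α: (207, 81).
Z = 81 is thallium.

Tl-207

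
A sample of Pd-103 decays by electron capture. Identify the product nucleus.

Rh-103

Electron capture: mass number changes by +0, atomic number by -1.
A: 103 = 103; Z: 46 − 1 = 45.
Z = 45 is rhodium, so the daughter is Rh-103.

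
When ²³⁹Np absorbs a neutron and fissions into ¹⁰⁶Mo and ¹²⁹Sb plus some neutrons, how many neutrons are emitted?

Conserve mass number: 240 = 106 + 129 + k, so k = 240 − 235 = 5.
Check atomic number: 93 = 42 + 51 + 0 = 93. ✓

5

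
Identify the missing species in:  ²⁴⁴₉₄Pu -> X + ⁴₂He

Conserve mass number: 244 = A + 4, so A = 240.
Conserve atomic number: 94 = Z + 2, so Z = 92.
Z = 92 is uranium, so the species is ²⁴⁰₉₂U.

U-240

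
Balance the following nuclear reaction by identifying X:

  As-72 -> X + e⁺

Conserve mass number: 72 = A + 0, so A = 72.
Conserve atomic number: 33 = Z + 1, so Z = 32.
Z = 32 is germanium, so the species is Ge-72.

Ge-72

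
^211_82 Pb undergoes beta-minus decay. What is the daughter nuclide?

Beta-minus decay: mass number changes by +0, atomic number by +1.
A: 211 = 211; Z: 82 + 1 = 83.
Z = 83 is bismuth, so the daughter is ^211_83 Bi.

Bi-211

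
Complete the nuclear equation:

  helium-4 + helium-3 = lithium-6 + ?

Conserve mass number: 4 + 3 = 6 + A, so A = 1.
Conserve atomic number: 2 + 2 = 3 + Z, so Z = 1.
A = 1 and Z = 1 is hydrogen-1 — a proton.

proton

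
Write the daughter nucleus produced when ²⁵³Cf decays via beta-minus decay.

Es-253

Beta-minus decay: mass number changes by +0, atomic number by +1.
A: 253 = 253; Z: 98 + 1 = 99.
Z = 99 is einsteinium, so the daughter is ²⁵³Es.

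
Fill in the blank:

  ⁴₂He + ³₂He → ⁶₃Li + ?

proton

Conserve mass number: 4 + 3 = 6 + A, so A = 1.
Conserve atomic number: 2 + 2 = 3 + Z, so Z = 1.
A = 1 and Z = 1 is ¹₁H — a proton.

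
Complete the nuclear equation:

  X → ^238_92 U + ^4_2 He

Pu-242

Conserve mass number: A = 238 + 4, so A = 242.
Conserve atomic number: Z = 92 + 2, so Z = 94.
Z = 94 is plutonium, so the species is ^242_94 Pu.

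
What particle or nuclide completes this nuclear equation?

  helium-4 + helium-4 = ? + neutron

Conserve mass number: 4 + 4 = A + 1, so A = 7.
Conserve atomic number: 2 + 2 = Z + 0, so Z = 4.
Z = 4 is beryllium, so the species is beryllium-7.

Be-7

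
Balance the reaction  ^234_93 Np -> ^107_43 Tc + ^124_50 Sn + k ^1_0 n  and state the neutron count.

Conserve mass number: 234 = 107 + 124 + k, so k = 234 − 231 = 3.
Check atomic number: 93 = 43 + 50 + 0 = 93. ✓

3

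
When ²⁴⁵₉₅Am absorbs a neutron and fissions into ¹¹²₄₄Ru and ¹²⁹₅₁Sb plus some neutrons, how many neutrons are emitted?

Conserve mass number: 246 = 112 + 129 + k, so k = 246 − 241 = 5.
Check atomic number: 95 = 44 + 51 + 0 = 95. ✓

5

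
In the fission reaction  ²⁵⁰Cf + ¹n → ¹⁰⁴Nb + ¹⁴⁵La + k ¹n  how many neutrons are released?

Conserve mass number: 251 = 104 + 145 + k, so k = 251 − 249 = 2.
Check atomic number: 98 = 41 + 57 + 0 = 98. ✓

2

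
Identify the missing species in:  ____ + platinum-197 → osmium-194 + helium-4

Conserve mass number: A + 197 = 194 + 4, so A = 1.
Conserve atomic number: Z + 78 = 76 + 2, so Z = 0.
A = 1 and Z = 0 is neutron — a neutron.

neutron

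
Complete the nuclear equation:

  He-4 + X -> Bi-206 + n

Conserve mass number: 4 + A = 206 + 1, so A = 203.
Conserve atomic number: 2 + Z = 83 + 0, so Z = 81.
Z = 81 is thallium, so the species is Tl-203.

Tl-203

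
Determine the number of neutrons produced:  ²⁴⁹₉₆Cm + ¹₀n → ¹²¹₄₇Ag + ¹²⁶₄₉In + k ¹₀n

Conserve mass number: 250 = 121 + 126 + k, so k = 250 − 247 = 3.
Check atomic number: 96 = 47 + 49 + 0 = 96. ✓

3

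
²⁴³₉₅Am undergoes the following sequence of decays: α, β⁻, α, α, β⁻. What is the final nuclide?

Pa-231

Start: (A, Z) = (243, 95).
After α: (239, 93).
After β⁻: (239, 94).
After α: (235, 92).
After α: (231, 90).
After β⁻: (231, 91).
Z = 91 is protactinium.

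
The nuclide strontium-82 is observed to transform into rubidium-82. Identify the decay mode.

ΔA = 82 − 82 = 0; ΔZ = 37 − 38 = -1.
A is unchanged and Z drops by 1 — a proton has become a neutron (β⁺ emission or electron capture).

beta-plus decay or electron capture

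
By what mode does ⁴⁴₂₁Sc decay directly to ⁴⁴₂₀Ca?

beta-plus decay or electron capture

ΔA = 44 − 44 = 0; ΔZ = 20 − 21 = -1.
A is unchanged and Z drops by 1 — a proton has become a neutron (β⁺ emission or electron capture).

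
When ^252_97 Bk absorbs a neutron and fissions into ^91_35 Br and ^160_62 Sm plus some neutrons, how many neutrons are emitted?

2

Conserve mass number: 253 = 91 + 160 + k, so k = 253 − 251 = 2.
Check atomic number: 97 = 35 + 62 + 0 = 97. ✓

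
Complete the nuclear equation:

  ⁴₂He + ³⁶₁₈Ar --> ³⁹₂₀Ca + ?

neutron

Conserve mass number: 4 + 36 = 39 + A, so A = 1.
Conserve atomic number: 2 + 18 = 20 + Z, so Z = 0.
A = 1 and Z = 0 is ¹₀n — a neutron.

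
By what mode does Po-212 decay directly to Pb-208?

ΔA = 208 − 212 = -4; ΔZ = 82 − 84 = -2.
A drops by 4 and Z drops by 2 — the signature of alpha emission.

alpha decay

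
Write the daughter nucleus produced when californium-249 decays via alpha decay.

Cm-245

Alpha decay: mass number changes by -4, atomic number by -2.
A: 249 − 4 = 245; Z: 98 − 2 = 96.
Z = 96 is curium, so the daughter is curium-245.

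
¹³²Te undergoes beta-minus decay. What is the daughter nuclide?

I-132

Beta-minus decay: mass number changes by +0, atomic number by +1.
A: 132 = 132; Z: 52 + 1 = 53.
Z = 53 is iodine, so the daughter is ¹³²I.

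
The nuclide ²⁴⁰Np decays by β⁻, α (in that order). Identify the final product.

U-236

Start: (A, Z) = (240, 93).
After β⁻: (240, 94).
After α: (236, 92).
Z = 92 is uranium.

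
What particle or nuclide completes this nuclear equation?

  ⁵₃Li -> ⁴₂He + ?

proton

Conserve mass number: 5 = 4 + A, so A = 1.
Conserve atomic number: 3 = 2 + Z, so Z = 1.
A = 1 and Z = 1 is ¹₁H — a proton.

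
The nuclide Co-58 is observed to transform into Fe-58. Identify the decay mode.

beta-plus decay or electron capture

ΔA = 58 − 58 = 0; ΔZ = 26 − 27 = -1.
A is unchanged and Z drops by 1 — a proton has become a neutron (β⁺ emission or electron capture).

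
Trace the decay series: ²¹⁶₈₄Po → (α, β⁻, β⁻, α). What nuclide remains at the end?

Start: (A, Z) = (216, 84).
After α: (212, 82).
After β⁻: (212, 83).
After β⁻: (212, 84).
After α: (208, 82).
Z = 82 is lead.

Pb-208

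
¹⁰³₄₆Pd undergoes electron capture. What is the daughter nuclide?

Electron capture: mass number changes by +0, atomic number by -1.
A: 103 = 103; Z: 46 − 1 = 45.
Z = 45 is rhodium, so the daughter is ¹⁰³₄₅Rh.

Rh-103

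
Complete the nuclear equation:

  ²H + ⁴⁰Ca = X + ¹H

Conserve mass number: 2 + 40 = A + 1, so A = 41.
Conserve atomic number: 1 + 20 = Z + 1, so Z = 20.
Z = 20 is calcium, so the species is ⁴¹Ca.

Ca-41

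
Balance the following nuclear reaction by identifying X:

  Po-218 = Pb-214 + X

alpha particle

Conserve mass number: 218 = 214 + A, so A = 4.
Conserve atomic number: 84 = 82 + Z, so Z = 2.
A = 4 and Z = 2 is He-4 — an alpha particle.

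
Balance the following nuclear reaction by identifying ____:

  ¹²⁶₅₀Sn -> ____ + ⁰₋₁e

Sb-126

Conserve mass number: 126 = A + 0, so A = 126.
Conserve atomic number: 50 = Z − 1, so Z = 51.
Z = 51 is antimony, so the species is ¹²⁶₅₁Sb.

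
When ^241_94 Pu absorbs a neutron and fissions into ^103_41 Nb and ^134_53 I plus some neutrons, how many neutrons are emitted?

Conserve mass number: 242 = 103 + 134 + k, so k = 242 − 237 = 5.
Check atomic number: 94 = 41 + 53 + 0 = 94. ✓

5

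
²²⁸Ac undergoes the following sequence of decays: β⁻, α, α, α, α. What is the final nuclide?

Pb-212

Start: (A, Z) = (228, 89).
After β⁻: (228, 90).
After α: (224, 88).
After α: (220, 86).
After α: (216, 84).
After α: (212, 82).
Z = 82 is lead.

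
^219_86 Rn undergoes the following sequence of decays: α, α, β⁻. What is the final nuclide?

Start: (A, Z) = (219, 86).
After α: (215, 84).
After α: (211, 82).
After β⁻: (211, 83).
Z = 83 is bismuth.

Bi-211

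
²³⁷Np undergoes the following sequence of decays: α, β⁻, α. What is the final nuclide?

Start: (A, Z) = (237, 93).
After α: (233, 91).
After β⁻: (233, 92).
After α: (229, 90).
Z = 90 is thorium.

Th-229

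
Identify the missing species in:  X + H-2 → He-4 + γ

Conserve mass number: A + 2 = 4 + 0, so A = 2.
Conserve atomic number: Z + 1 = 2 + 0, so Z = 1.
A = 2 and Z = 1 is H-2 — a deuteron.

deuteron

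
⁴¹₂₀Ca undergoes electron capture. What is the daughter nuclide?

K-41

Electron capture: mass number changes by +0, atomic number by -1.
A: 41 = 41; Z: 20 − 1 = 19.
Z = 19 is potassium, so the daughter is ⁴¹₁₉K.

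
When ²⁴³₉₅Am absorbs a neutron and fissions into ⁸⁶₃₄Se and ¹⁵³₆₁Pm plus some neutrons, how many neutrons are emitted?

5

Conserve mass number: 244 = 86 + 153 + k, so k = 244 − 239 = 5.
Check atomic number: 95 = 34 + 61 + 0 = 95. ✓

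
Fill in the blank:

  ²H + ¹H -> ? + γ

He-3

Conserve mass number: 2 + 1 = A + 0, so A = 3.
Conserve atomic number: 1 + 1 = Z + 0, so Z = 2.
Z = 2 is helium, so the species is ³He.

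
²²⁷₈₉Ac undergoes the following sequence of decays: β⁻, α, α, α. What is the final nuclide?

Po-215

Start: (A, Z) = (227, 89).
After β⁻: (227, 90).
After α: (223, 88).
After α: (219, 86).
After α: (215, 84).
Z = 84 is polonium.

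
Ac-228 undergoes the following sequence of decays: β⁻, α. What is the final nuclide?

Ra-224

Start: (A, Z) = (228, 89).
After β⁻: (228, 90).
After α: (224, 88).
Z = 88 is radium.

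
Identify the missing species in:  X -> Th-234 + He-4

U-238

Conserve mass number: A = 234 + 4, so A = 238.
Conserve atomic number: Z = 90 + 2, so Z = 92.
Z = 92 is uranium, so the species is U-238.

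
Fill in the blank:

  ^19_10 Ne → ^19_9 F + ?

positron

Conserve mass number: 19 = 19 + A, so A = 0.
Conserve atomic number: 10 = 9 + Z, so Z = 1.
A = 0 and Z = 1 is ^0_1 e — a positron.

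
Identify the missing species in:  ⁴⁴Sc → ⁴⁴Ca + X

positron

Conserve mass number: 44 = 44 + A, so A = 0.
Conserve atomic number: 21 = 20 + Z, so Z = 1.
A = 0 and Z = 1 is e⁺ — a positron.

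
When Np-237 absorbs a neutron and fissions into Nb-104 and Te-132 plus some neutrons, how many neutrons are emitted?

2

Conserve mass number: 238 = 104 + 132 + k, so k = 238 − 236 = 2.
Check atomic number: 93 = 41 + 52 + 0 = 93. ✓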